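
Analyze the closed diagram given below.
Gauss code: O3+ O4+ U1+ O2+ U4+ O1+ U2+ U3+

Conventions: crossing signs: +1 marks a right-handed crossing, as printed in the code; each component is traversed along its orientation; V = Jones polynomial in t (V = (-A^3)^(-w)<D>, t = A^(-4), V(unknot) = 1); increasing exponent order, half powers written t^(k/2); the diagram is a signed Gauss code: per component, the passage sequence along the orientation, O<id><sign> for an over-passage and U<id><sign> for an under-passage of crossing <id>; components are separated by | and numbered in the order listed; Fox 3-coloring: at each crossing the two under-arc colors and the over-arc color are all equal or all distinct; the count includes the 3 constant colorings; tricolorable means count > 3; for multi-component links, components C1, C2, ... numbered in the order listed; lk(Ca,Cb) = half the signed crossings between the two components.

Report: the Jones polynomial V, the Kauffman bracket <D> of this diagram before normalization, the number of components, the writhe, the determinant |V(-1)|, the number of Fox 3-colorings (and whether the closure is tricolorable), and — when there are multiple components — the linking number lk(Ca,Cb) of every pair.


V(t) = t + t^3 - t^4
bracket: -A^-4 + 1 + A^8, w = +4
1 component, writhe +4, over 4 crossings
det 3, colorings 9 of 3^4 — tricolorable
observation: det 3 = |V(-1)|; divisible by 3, so tricolorable


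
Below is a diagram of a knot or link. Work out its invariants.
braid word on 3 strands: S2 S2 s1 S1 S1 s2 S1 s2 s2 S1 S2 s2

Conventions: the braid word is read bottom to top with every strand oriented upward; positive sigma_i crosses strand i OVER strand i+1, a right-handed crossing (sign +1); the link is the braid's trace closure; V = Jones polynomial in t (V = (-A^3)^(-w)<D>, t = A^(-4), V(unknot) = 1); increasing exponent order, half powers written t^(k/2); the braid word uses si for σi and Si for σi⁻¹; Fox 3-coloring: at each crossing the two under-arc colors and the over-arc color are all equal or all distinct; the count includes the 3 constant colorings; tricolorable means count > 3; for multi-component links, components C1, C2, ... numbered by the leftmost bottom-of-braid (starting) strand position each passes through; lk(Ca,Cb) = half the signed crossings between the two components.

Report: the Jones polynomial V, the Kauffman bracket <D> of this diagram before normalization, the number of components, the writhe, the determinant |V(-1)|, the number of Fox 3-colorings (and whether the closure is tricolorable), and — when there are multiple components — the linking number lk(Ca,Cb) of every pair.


V = -t^-5 + t^-4 - t^-3 + 2t^-2 - t^-1 + 2 - t
<D> = -A^-10 + 2A^-6 - A^-2 + 2A^2 - A^6 + A^10 - A^14 (w = -2)
1 component over 12 crossings, w = -2
9 Fox colorings among 3^12, |V(-1)| = 9: tricolorable
why: free reduction leaves σ2⁻¹ σ2⁻¹ σ1⁻¹ σ2 σ1⁻¹ σ2 σ2 σ1⁻¹ of the original 12 letters


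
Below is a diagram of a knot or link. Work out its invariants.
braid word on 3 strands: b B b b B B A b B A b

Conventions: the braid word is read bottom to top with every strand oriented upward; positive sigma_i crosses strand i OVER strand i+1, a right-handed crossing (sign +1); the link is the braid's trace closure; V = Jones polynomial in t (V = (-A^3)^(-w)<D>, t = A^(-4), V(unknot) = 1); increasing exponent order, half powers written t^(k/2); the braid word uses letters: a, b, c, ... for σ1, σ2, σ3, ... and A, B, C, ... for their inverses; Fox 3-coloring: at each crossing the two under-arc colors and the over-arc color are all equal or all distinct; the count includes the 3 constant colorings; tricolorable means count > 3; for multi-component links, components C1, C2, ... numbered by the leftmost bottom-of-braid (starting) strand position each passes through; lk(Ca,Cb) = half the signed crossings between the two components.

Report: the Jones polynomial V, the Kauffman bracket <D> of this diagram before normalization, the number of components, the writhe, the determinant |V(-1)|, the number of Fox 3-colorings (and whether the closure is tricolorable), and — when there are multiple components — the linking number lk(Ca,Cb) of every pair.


V(t) = -t^(-5/2) - t^(-1/2)
bracket: A^-1 + A^7, w = -1
2 components, writhe -1, over 11 crossings
lk(C1,C2) = -1
det 2, colorings 3 of 3^11 — not tricolorable
observation: w = -1 shifts under R1 moves; the (-A^3)^(1) factor cancels that in V


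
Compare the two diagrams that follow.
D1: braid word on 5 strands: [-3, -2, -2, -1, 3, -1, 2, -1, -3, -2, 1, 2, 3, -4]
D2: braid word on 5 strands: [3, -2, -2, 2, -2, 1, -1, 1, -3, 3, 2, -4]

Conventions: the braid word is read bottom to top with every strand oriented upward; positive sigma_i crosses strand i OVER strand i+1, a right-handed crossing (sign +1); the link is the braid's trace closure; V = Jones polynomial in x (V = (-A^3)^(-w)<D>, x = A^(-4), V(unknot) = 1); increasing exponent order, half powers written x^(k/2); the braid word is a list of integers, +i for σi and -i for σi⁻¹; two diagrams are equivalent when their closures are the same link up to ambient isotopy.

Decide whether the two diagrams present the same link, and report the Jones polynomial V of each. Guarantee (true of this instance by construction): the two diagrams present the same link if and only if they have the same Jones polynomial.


equivalent: no
V(D1) = -x^-6 + x^-5 - x^-4 + 2x^-3 - x^-2 + x^-1  (w -4, c 14, <D> = A^-8 - A^-4 + 2 - A^4 + A^8 - A^12)
D2 (bracket 1; 12 crossings at w = 0): V = 1
why: V(x) takes 2 values over 2 diagrams, fixing the grouping


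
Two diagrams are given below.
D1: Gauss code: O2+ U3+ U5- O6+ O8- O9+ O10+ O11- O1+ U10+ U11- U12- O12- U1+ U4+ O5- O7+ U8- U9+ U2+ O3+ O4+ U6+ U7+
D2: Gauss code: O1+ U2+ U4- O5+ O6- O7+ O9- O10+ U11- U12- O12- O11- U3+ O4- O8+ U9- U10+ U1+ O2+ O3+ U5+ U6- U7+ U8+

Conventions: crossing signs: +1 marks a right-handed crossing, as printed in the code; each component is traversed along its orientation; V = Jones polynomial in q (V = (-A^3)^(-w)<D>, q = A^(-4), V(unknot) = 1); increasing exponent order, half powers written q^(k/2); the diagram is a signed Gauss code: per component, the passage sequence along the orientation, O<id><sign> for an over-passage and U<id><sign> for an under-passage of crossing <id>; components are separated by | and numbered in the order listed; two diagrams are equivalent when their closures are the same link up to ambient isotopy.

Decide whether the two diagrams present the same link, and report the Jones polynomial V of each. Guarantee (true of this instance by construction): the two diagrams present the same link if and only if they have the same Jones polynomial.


equivalent: yes
D1 (bracket -A^-12 + A^-8 - A^-4 + 2 - A^4 + A^8; 12 crossings at w = +4): V = q - q^2 + 2q^3 - q^4 + q^5 - q^6
D2 (bracket -A^-18 + A^-14 - A^-10 + 2A^-6 - A^-2 + A^2; 12 crossings at w = +2): V = q - q^2 + 2q^3 - q^4 + q^5 - q^6
key observation: from 12 to 12 crossings by R-moves: one link, two diagrams


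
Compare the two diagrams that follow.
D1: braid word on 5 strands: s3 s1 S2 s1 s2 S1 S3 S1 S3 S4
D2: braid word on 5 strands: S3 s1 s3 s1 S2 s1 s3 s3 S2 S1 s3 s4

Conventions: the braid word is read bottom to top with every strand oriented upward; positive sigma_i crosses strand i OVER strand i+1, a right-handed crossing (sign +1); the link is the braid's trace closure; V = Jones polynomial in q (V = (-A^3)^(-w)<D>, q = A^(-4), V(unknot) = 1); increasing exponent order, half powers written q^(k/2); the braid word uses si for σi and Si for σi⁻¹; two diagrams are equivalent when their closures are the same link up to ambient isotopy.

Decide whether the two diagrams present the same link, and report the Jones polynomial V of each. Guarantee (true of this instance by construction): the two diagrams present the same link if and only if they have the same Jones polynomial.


equivalent: no
V(D1) = 1  (w -2, c 10, <D> = A^-6)
V(D2) = q^-1 - 2 + 3q - 3q^2 + 4q^3 - 3q^4 + 2q^5 - q^6  (w +4, c 12, <D> = -A^-12 + 2A^-8 - 3A^-4 + 4 - 3A^4 + 3A^8 - 2A^12 + A^16)
why: 2 classes among 2 diagrams; unequal V(q) rules out equality


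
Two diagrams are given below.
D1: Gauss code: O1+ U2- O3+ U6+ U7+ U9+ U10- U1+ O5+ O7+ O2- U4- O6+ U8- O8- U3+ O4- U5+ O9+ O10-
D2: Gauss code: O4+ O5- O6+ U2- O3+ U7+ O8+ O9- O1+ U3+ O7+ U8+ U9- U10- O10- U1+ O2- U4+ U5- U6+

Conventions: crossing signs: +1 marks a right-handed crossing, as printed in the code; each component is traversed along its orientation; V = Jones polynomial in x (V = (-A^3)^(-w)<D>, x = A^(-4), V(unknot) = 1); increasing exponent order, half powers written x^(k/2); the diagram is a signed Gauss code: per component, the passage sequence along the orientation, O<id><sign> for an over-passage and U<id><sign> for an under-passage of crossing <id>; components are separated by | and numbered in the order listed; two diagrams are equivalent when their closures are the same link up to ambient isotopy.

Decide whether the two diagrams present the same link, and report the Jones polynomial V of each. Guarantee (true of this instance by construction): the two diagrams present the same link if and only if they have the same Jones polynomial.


same link: no
V(D1) = 1  [10 crossings, <D> = A^6, w = +2]
V(D2) = x + x^3 - x^4  (w +2, c 10, <D> = -A^-10 + A^-6 + A^2)
note: 2 classes among 2 diagrams; unequal V(x) rules out equality


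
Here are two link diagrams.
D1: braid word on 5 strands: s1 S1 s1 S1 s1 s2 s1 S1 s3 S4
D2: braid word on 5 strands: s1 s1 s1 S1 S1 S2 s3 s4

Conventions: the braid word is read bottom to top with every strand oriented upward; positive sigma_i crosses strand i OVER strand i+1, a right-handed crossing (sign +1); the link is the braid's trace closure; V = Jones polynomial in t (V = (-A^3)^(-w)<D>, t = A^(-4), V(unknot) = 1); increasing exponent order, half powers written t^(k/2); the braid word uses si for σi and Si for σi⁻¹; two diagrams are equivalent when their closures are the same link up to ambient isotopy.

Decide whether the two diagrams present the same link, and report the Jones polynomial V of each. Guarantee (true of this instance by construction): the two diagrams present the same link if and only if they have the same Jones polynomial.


same link: yes
V(D1) = 1  [10 crossings, <D> = A^6, w = +2]
V(D2) = 1  (w +2, c 8, <D> = A^6)
note: all 2 diagrams share one V(t), hence one class


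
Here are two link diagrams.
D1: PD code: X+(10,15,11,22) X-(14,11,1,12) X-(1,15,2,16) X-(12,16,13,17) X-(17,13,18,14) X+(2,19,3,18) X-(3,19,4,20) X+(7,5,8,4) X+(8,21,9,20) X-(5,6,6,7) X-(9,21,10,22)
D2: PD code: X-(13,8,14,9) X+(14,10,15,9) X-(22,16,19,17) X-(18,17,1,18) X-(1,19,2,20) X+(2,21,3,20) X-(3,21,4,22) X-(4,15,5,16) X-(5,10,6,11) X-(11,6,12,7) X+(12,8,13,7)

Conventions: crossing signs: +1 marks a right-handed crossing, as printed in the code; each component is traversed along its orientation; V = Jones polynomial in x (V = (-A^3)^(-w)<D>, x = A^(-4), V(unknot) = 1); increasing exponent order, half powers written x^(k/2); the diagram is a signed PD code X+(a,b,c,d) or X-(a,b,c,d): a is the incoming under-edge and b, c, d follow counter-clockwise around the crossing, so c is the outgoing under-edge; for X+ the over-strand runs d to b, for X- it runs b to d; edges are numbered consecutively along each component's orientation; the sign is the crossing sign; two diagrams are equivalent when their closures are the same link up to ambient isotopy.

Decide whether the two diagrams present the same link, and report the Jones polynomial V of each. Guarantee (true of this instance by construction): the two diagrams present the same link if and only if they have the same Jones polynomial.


equivalent: yes
D1 (bracket A^-7 + A; 11 crossings at w = -3): V = -x^(-5/2) - x^(-1/2)
V(D2) = -x^(-5/2) - x^(-1/2)  [11 crossings, <D> = A^-13 + A^-5, w = -5]
observation: Reidemeister moves carry D1 (11 crossings) to D2 (11)


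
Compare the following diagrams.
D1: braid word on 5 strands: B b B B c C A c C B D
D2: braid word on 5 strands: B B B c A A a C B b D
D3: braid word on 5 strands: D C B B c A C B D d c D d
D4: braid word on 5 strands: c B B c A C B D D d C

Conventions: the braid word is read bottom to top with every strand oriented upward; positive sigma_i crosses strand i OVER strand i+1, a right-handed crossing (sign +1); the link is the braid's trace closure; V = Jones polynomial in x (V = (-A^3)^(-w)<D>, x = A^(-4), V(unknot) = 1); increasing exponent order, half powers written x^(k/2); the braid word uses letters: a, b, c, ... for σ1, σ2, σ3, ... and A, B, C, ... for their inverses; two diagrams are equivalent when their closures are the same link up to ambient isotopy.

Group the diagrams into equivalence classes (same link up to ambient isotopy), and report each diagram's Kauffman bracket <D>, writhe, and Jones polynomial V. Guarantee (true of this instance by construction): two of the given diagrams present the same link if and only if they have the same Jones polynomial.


grouping into links: {D1, D2, D3, D4}
V(D1) = x^(-9/2) - x^(-5/2) - x^(-3/2) - x^(-1/2)  (w -5, c 11, <D> = A^-13 + A^-9 + A^-5 - A^3)
D2 (bracket A^-13 + A^-9 + A^-5 - A^3; 11 crossings at w = -5): V = x^(-9/2) - x^(-5/2) - x^(-3/2) - x^(-1/2)
V(D3) = x^(-9/2) - x^(-5/2) - x^(-3/2) - x^(-1/2)  (w -5, c 13, <D> = A^-13 + A^-9 + A^-5 - A^3)
D4 (bracket A^-13 + A^-9 + A^-5 - A^3; 11 crossings at w = -5): V = x^(-9/2) - x^(-5/2) - x^(-3/2) - x^(-1/2)
key observation: one V(x) for all 4 diagrams — one class (guaranteed)


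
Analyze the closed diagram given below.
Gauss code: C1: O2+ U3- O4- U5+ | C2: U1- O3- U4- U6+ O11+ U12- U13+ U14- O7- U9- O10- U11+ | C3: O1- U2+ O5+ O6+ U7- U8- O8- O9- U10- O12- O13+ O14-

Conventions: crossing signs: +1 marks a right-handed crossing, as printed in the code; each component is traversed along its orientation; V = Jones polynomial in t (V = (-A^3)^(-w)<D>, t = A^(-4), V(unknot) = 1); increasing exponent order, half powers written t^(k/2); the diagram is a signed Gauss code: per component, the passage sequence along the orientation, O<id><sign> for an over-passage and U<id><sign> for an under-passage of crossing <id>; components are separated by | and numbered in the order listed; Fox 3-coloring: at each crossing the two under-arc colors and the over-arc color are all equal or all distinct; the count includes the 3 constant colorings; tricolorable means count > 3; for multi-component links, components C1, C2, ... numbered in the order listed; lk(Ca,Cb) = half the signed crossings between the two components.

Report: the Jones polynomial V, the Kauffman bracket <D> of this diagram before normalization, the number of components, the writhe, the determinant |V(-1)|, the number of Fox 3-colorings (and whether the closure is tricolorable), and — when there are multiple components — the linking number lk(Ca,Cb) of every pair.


V = t^-7 - t^-6 + 2t^-5 - 2t^-4 + 3t^-3 - t^-2 + 2t^-1
<D> = 2A^-8 - A^-4 + 3 - 2A^4 + 2A^8 - A^12 + A^16 (w = -4)
3 components over 14 crossings, w = -4
lk(C1,C2): -1
lk(C1,C3) = +1
linking number lk(C2,C3) = -2
9 Fox colorings among 3^14, |V(-1)| = 12: tricolorable
why: the span of V is 6, within the link bound 14 + 3 - 1


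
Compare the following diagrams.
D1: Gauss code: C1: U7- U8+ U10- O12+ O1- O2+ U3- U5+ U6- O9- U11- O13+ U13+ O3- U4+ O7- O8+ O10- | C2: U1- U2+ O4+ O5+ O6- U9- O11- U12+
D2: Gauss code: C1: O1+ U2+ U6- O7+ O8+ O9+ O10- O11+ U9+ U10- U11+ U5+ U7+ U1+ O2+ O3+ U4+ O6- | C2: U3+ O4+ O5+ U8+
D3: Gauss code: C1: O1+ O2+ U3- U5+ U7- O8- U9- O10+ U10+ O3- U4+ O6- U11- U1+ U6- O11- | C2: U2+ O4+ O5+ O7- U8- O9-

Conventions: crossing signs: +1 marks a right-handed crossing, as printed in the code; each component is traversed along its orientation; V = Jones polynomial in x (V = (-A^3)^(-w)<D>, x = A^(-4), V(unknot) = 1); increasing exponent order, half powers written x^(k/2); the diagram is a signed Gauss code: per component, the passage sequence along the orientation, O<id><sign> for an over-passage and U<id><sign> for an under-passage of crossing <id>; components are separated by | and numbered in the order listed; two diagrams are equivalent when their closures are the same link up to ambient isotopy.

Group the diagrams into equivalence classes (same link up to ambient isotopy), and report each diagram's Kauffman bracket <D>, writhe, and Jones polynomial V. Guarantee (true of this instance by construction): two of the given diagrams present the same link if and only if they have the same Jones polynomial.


classes: {D1, D3} | {D2}
V(D1) = x^(-7/2) - 2x^(-5/2) + x^(-3/2) - 2x^(-1/2) + x^(1/2) - x^(3/2)  [13 crossings, <D> = A^-9 - A^-5 + 2A^-1 - A^3 + 2A^7 - A^11, w = -1]
D2 (bracket A^-9 - 2A^-5 + 2A^-1 - 2A^3 + 3A^7 - A^11 + A^15; 11 crossings at w = +7): V = -x^(3/2) + x^(5/2) - 3x^(7/2) + 2x^(9/2) - 2x^(11/2) + 2x^(13/2) - x^(15/2)
V(D3) = x^(-7/2) - 2x^(-5/2) + x^(-3/2) - 2x^(-1/2) + x^(1/2) - x^(3/2)  (w -1, c 11, <D> = A^-9 - A^-5 + 2A^-1 - A^3 + 2A^7 - A^11)
insight: 2 classes among 3 diagrams; unequal V(x) rules out equality


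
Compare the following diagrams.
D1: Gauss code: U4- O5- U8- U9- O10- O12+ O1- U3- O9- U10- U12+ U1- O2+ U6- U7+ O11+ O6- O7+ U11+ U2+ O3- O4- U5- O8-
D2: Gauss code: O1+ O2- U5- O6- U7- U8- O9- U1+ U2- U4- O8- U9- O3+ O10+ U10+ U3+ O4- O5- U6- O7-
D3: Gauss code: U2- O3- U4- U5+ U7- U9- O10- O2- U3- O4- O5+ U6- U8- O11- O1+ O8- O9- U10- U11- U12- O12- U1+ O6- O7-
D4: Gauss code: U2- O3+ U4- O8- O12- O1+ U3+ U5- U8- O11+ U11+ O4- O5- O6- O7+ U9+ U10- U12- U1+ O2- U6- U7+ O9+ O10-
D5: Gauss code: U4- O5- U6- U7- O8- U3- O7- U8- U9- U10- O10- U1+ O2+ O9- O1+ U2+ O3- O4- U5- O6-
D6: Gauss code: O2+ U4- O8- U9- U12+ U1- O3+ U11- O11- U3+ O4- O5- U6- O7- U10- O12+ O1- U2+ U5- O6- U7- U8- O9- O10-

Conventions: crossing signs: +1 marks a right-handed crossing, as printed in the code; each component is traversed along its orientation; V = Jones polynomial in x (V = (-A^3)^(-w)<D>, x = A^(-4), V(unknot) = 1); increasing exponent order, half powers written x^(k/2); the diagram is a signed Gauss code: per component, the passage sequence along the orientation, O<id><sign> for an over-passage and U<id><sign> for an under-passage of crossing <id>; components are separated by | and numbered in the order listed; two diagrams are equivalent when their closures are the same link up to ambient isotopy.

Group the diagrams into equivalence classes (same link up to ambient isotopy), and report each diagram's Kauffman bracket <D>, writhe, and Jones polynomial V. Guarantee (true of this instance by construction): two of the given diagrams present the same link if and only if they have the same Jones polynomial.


grouping into links: {D1, D2, D5, D6} | {D3} | {D4}
V(D1) = x^-8 - 2x^-7 + x^-6 - 2x^-5 + 2x^-4 + x^-2  (w -4, c 12, <D> = A^-4 + 2A^4 - 2A^8 + A^12 - 2A^16 + A^20)
V(D2) = x^-8 - 2x^-7 + x^-6 - 2x^-5 + 2x^-4 + x^-2  [10 crossings, <D> = A^-4 + 2A^4 - 2A^8 + A^12 - 2A^16 + A^20, w = -4]
D3 (bracket A^-16 + A^-8 - A^-4 + 1 - A^4; 12 crossings at w = -8): V = -x^-7 + x^-6 - x^-5 + x^-4 + x^-2
D4 (bracket A^-6; 12 crossings at w = -2): V = 1
V(D5) = x^-8 - 2x^-7 + x^-6 - 2x^-5 + 2x^-4 + x^-2  [10 crossings, <D> = A^-10 + 2A^-2 - 2A^2 + A^6 - 2A^10 + A^14, w = -6]
V(D6) = x^-8 - 2x^-7 + x^-6 - 2x^-5 + 2x^-4 + x^-2  [12 crossings, <D> = A^-10 + 2A^-2 - 2A^2 + A^6 - 2A^10 + A^14, w = -6]
why: 3 classes among 6 diagrams; unequal V(x) rules out equality


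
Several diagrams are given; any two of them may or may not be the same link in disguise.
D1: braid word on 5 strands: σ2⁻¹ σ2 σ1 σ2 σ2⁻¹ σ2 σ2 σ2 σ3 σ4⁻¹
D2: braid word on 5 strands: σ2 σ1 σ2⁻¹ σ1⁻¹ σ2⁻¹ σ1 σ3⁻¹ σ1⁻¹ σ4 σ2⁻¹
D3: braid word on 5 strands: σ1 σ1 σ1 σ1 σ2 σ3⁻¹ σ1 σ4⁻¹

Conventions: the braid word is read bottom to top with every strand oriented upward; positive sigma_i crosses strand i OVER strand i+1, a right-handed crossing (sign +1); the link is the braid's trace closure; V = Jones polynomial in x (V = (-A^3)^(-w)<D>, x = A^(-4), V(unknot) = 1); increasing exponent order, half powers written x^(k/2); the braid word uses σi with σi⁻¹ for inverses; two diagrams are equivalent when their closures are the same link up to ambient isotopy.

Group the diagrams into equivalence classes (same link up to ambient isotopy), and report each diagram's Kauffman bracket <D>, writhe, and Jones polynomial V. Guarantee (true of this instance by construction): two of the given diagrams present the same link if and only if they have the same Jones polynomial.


equivalence classes: {D1} | {D2} | {D3}
D1 (bracket -A^-4 + 1 + A^8; 10 crossings at w = +4): V = x + x^3 - x^4
D2 (bracket A^-6; 10 crossings at w = -2): V = 1
V(D3) = x^2 + x^4 - x^5 + x^6 - x^7  (w +4, c 8, <D> = -A^-16 + A^-12 - A^-8 + A^-4 + A^4)
observation: 3 classes among 3 diagrams; unequal V(x) rules out equality


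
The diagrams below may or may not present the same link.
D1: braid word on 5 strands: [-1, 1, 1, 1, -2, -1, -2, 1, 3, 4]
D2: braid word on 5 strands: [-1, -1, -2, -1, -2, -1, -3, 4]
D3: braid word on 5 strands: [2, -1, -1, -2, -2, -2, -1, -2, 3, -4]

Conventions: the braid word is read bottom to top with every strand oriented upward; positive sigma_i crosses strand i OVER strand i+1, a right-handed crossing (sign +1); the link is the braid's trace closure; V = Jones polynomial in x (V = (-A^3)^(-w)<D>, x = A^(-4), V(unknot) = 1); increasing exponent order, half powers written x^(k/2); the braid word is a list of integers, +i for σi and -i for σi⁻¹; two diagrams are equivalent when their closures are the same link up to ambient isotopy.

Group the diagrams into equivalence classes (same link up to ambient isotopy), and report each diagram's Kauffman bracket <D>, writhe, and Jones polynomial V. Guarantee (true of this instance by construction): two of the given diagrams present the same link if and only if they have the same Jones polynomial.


classes: {D1} | {D2} | {D3}
V(D1) = 1  [10 crossings, <D> = A^6, w = +2]
V(D2) = -x^-7 + x^-6 - x^-5 + x^-4 + x^-2  (w -6, c 8, <D> = A^-10 + A^-2 - A^2 + A^6 - A^10)
V(D3) = x^-8 - 2x^-7 + x^-6 - 2x^-5 + 2x^-4 + x^-2  [10 crossings, <D> = A^-10 + 2A^-2 - 2A^2 + A^6 - 2A^10 + A^14, w = -6]
note: 3 values of V(x) split the 3 diagrams


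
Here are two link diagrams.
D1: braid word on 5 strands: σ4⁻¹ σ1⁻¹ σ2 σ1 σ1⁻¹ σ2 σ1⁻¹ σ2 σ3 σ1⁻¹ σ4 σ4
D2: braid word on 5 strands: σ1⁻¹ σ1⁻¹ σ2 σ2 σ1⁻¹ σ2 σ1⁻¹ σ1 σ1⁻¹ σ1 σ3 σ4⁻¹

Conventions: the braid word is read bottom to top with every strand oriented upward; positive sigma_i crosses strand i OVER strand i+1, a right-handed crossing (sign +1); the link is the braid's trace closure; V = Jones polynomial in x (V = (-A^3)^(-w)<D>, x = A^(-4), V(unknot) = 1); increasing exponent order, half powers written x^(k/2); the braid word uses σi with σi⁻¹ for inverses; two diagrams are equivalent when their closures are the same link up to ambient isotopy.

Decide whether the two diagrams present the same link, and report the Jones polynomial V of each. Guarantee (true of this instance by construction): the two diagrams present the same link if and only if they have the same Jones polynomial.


equivalent: yes
D1 (bracket -A^-6 + 2A^-2 - 2A^2 + 3A^6 - 2A^10 + 2A^14 - A^18; 12 crossings at w = +2): V = -x^-3 + 2x^-2 - 2x^-1 + 3 - 2x + 2x^2 - x^3
D2 (bracket -A^-12 + 2A^-8 - 2A^-4 + 3 - 2A^4 + 2A^8 - A^12; 12 crossings at w = 0): V = -x^-3 + 2x^-2 - 2x^-1 + 3 - 2x + 2x^2 - x^3
key observation: all 2 diagrams share one V(x), hence one class


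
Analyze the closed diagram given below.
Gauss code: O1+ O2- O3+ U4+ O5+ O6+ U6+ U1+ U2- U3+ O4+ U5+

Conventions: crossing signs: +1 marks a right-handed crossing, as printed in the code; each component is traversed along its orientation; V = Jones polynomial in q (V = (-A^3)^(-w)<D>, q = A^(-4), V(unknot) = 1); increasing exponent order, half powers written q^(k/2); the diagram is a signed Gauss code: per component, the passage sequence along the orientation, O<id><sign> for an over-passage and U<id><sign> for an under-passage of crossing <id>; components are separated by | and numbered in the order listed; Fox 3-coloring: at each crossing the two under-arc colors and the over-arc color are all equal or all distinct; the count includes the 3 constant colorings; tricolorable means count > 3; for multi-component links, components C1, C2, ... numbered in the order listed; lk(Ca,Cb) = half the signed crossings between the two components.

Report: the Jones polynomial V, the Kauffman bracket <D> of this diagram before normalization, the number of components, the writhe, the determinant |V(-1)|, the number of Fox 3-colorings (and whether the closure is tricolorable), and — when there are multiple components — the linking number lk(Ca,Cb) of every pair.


Jones polynomial: V(q) = q + q^3 - q^4
<D> = -A^-4 + 1 + A^8; writhe +4
components 1, writhe +4 (6 crossings)
3-colorings: 9 of 3^6, det 3 — tricolorable
note: |V(-1)| = 3: so tricolorable, since 3 divides 3


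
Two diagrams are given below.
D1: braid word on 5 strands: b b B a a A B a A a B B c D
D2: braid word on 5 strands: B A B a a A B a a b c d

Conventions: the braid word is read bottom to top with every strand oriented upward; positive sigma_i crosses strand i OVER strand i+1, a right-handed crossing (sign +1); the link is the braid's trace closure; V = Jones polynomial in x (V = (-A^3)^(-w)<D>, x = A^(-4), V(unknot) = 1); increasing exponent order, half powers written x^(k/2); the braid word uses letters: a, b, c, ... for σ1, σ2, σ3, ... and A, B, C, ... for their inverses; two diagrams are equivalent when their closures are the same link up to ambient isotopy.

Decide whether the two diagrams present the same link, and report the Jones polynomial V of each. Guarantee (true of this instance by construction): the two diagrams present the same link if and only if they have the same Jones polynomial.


equivalent: yes
V(D1) = x^-2 - x^-1 + 1 - x + x^2  (w 0, c 14, <D> = A^-8 - A^-4 + 1 - A^4 + A^8)
V(D2) = x^-2 - x^-1 + 1 - x + x^2  [12 crossings, <D> = A^-2 - A^2 + A^6 - A^10 + A^14, w = +2]
key observation: one V(x) for all 2 diagrams — one class (guaranteed)


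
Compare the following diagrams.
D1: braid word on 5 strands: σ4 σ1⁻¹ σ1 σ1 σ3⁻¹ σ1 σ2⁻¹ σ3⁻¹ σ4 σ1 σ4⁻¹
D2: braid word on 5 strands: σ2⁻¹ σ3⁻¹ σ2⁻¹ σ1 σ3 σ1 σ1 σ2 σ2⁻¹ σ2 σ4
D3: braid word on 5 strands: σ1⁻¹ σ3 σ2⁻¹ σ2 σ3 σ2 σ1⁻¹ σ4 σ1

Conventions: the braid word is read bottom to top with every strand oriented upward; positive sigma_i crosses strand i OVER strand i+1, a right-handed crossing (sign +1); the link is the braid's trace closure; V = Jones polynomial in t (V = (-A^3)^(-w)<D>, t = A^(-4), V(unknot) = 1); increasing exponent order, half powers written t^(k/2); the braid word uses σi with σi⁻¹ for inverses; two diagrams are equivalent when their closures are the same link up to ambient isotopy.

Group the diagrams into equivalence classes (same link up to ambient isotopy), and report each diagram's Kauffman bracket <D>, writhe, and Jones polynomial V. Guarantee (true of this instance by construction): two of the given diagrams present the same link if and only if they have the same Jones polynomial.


classes: {D1} | {D2} | {D3}
V(D1) = -t^(-3/2) - 2t^(1/2) + t^(3/2) - t^(5/2) + t^(7/2)  [11 crossings, <D> = -A^-11 + A^-7 - A^-3 + 2A + A^9, w = +1]
D2 (bracket -A^-9 + A^-1 + A^3 + A^7; 11 crossings at w = +3): V = -t^(1/2) - t^(3/2) - t^(5/2) + t^(9/2)
V(D3) = -t^(1/2) - t^(5/2)  (w +3, c 9, <D> = A^-1 + A^7)
insight: V(t) takes 3 values over 3 diagrams, fixing the grouping


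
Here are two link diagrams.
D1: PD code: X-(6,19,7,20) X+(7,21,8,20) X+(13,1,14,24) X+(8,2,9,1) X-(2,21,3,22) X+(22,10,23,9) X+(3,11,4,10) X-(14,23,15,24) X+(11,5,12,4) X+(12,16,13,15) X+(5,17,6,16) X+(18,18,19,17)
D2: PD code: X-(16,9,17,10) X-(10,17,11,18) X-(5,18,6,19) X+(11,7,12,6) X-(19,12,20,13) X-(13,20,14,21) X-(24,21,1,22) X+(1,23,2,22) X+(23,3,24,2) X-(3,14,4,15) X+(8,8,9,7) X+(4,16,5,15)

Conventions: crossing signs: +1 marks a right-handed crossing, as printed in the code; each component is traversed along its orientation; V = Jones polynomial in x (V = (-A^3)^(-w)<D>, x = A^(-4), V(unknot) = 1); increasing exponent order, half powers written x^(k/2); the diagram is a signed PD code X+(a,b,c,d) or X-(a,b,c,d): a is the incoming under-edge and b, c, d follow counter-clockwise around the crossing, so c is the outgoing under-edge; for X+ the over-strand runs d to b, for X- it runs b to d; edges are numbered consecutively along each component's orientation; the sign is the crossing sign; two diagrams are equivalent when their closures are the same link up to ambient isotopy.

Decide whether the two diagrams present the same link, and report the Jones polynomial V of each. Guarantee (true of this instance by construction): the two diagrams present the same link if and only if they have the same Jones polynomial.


equivalent: no
V(D1) = x - x^2 + 2x^3 - x^4 + x^5 - x^6  (w +6, c 12, <D> = -A^-6 + A^-2 - A^2 + 2A^6 - A^10 + A^14)
D2 (bracket A^-2 - A^2 + 2A^6 - A^10 + A^14 - A^18; 12 crossings at w = -2): V = -x^-6 + x^-5 - x^-4 + 2x^-3 - x^-2 + x^-1
why: 2 classes among 2 diagrams; unequal V(x) rules out equality


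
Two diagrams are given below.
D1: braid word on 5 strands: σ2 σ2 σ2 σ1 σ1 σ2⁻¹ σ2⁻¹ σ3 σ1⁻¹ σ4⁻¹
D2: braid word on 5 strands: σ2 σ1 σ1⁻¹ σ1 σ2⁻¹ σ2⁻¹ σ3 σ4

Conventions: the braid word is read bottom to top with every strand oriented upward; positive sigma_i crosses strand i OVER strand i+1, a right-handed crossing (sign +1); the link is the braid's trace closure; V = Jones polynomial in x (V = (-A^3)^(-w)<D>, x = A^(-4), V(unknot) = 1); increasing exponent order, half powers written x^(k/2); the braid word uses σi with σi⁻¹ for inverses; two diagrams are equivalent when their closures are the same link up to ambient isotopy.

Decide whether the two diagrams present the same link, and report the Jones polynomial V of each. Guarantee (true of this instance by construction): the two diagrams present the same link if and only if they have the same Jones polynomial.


equivalent: no
V(D1) = x^-1 - 1 + 2x - 2x^2 + 2x^3 - 2x^4 + x^5  (w +2, c 10, <D> = A^-14 - 2A^-10 + 2A^-6 - 2A^-2 + 2A^2 - A^6 + A^10)
D2 (bracket A^6; 8 crossings at w = +2): V = 1
why: 2 values of V(x) split the 2 diagrams


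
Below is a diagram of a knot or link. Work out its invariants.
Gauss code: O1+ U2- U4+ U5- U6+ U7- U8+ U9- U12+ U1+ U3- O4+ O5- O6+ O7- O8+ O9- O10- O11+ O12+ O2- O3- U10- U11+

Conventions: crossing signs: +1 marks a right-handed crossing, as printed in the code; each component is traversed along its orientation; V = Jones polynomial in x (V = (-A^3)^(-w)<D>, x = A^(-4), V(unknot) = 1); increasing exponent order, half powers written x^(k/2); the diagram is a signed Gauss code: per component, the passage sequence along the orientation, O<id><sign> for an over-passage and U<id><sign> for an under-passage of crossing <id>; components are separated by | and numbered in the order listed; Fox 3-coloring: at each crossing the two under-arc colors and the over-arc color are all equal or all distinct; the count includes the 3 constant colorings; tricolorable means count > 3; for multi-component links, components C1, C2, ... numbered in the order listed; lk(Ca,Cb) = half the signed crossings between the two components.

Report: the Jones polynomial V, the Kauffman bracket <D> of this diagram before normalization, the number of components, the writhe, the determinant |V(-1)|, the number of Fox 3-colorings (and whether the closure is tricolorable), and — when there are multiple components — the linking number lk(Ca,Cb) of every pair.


V(x) = 1
bracket: 1, w = 0
1 component, writhe 0, over 12 crossings
det 1, colorings 3 of 3^12 — not tricolorable
observation: det 1 = |V(-1)|; not divisible by 3, so not tricolorable


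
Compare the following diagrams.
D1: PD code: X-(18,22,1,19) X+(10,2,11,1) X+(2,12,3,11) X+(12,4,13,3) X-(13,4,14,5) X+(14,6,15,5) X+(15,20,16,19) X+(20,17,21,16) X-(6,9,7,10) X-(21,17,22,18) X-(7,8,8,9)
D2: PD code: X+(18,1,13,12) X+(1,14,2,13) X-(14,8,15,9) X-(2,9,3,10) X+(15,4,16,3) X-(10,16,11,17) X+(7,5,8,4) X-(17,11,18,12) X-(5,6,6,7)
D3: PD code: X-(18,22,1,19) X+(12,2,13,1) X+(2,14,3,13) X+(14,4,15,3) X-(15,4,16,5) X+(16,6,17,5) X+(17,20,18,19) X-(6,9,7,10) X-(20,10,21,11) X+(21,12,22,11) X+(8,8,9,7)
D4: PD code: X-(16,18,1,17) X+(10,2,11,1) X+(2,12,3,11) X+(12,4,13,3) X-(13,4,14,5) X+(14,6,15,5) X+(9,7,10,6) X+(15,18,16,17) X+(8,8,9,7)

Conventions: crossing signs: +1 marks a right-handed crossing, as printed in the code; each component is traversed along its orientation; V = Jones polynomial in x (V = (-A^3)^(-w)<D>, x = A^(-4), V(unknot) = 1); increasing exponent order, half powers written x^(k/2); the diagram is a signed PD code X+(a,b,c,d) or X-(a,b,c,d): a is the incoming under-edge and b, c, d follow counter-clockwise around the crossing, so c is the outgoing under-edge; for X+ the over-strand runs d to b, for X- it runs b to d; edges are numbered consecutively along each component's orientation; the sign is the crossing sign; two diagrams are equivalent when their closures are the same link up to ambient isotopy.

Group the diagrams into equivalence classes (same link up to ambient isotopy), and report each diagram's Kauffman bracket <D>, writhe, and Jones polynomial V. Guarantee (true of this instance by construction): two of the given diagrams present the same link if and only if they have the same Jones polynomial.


equivalence classes: {D1, D3, D4} | {D2}
D1 (bracket -A^-15 + A^-7 + A^-3 + A; 11 crossings at w = +1): V = -x^(1/2) - x^(3/2) - x^(5/2) + x^(9/2)
V(D2) = -x^(-1/2) - x^(1/2)  [9 crossings, <D> = A^-5 + A^-1, w = -1]
D3 (bracket -A^-9 + A^-1 + A^3 + A^7; 11 crossings at w = +3): V = -x^(1/2) - x^(3/2) - x^(5/2) + x^(9/2)
V(D4) = -x^(1/2) - x^(3/2) - x^(5/2) + x^(9/2)  [9 crossings, <D> = -A^-3 + A^5 + A^9 + A^13, w = +5]
key observation: V(x) takes 2 values over 4 diagrams, fixing the grouping


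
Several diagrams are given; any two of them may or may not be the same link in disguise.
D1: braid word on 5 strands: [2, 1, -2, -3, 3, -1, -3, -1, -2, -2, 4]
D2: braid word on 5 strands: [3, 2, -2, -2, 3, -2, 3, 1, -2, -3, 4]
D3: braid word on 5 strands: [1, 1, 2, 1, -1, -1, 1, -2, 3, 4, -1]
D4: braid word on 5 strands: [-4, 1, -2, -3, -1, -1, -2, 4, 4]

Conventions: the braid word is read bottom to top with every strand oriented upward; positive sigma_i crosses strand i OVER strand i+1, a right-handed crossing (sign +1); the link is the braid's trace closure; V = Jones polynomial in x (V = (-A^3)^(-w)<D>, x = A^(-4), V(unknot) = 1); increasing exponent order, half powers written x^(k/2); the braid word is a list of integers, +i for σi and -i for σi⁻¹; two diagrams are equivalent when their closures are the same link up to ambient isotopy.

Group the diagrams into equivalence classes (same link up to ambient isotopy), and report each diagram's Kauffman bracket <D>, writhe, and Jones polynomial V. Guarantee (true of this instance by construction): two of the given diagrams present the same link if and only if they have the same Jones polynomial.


grouping into links: {D1, D4} | {D2} | {D3}
V(D1) = -x^(-9/2) - x^(-5/2) + x^(-3/2) - x^(-1/2)  (w -3, c 11, <D> = A^-7 - A^-3 + A + A^9)
V(D2) = x^(-7/2) - 2x^(-5/2) + x^(-3/2) - 2x^(-1/2) + x^(1/2) - x^(3/2)  [11 crossings, <D> = A^-3 - A + 2A^5 - A^9 + 2A^13 - A^17, w = +1]
D3 (bracket A^7 + A^11; 11 crossings at w = +3): V = -x^(-1/2) - x^(1/2)
V(D4) = -x^(-9/2) - x^(-5/2) + x^(-3/2) - x^(-1/2)  (w -3, c 9, <D> = A^-7 - A^-3 + A + A^9)
why: V(x) takes 3 values over 4 diagrams, fixing the grouping


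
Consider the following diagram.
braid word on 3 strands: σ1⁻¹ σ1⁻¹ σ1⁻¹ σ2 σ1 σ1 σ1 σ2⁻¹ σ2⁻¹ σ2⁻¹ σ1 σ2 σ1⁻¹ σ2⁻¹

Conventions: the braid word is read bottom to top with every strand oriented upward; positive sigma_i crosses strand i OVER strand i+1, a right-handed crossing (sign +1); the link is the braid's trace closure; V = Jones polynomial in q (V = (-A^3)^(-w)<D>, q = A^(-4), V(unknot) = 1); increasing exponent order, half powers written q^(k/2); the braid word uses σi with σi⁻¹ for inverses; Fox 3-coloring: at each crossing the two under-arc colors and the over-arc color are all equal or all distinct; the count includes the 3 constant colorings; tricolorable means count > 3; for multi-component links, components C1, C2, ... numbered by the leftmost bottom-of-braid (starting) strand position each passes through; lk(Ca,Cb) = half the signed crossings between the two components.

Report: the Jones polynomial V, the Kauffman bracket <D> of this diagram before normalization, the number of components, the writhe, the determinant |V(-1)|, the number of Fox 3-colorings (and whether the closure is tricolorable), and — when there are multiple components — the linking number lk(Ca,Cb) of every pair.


V(q) = -q^-6 + 2q^-5 - 4q^-4 + 5q^-3 - 4q^-2 + 5q^-1 - 3 + 2q - q^2
bracket: -A^-14 + 2A^-10 - 3A^-6 + 5A^-2 - 4A^2 + 5A^6 - 4A^10 + 2A^14 - A^18, w = -2
1 component, writhe -2, over 14 crossings
det 27, colorings 9 of 3^14 — tricolorable
observation: det 27 = |V(-1)|; divisible by 3, so tricolorable


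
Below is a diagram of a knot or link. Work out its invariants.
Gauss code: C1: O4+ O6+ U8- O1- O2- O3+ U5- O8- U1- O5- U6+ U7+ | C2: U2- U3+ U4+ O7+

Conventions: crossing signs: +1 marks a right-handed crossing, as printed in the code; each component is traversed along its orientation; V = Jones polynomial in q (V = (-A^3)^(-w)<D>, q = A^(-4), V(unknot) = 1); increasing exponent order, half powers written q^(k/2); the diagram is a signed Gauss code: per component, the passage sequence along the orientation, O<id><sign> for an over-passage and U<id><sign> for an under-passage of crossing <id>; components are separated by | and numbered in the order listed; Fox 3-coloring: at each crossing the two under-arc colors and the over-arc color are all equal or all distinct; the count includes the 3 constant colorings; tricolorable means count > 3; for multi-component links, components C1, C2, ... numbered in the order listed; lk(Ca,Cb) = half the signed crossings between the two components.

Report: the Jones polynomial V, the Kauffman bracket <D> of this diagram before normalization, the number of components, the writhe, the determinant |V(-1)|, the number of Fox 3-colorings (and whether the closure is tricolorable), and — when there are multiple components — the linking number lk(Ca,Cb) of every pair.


Jones polynomial: V(q) = q^(-7/2) - q^(-5/2) + q^(-3/2) - 2q^(-1/2) - q^(3/2)
<D> = -A^-6 - 2A^2 + A^6 - A^10 + A^14; writhe 0
components 2, writhe 0 (8 crossings)
linking number lk(C1,C2) = +1
3-colorings: 9 of 3^8, det 6 — tricolorable
note: the 1 component pair carries total linking +1


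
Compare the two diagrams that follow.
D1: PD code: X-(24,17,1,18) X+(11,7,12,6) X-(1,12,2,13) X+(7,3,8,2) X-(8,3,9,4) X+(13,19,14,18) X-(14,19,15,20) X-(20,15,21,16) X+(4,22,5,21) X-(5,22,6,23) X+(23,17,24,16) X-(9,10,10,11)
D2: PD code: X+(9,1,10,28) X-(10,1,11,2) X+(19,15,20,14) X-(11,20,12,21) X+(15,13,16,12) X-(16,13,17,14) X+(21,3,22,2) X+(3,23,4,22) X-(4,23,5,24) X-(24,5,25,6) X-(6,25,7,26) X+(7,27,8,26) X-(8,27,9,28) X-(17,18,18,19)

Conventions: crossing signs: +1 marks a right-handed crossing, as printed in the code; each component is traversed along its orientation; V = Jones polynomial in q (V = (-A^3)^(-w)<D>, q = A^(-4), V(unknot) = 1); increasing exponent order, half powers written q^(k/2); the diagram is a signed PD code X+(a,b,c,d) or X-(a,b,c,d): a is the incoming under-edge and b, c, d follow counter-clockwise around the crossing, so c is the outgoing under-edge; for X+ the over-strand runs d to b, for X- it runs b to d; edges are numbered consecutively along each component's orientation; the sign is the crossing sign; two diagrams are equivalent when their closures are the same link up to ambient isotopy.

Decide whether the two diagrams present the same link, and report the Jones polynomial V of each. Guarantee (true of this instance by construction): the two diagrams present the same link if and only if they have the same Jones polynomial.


equivalent: yes
D1 (bracket A^-6; 12 crossings at w = -2): V = 1
D2 (bracket A^-6; 14 crossings at w = -2): V = 1
key observation: from 12 to 14 crossings by R-moves: one link, two diagrams
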